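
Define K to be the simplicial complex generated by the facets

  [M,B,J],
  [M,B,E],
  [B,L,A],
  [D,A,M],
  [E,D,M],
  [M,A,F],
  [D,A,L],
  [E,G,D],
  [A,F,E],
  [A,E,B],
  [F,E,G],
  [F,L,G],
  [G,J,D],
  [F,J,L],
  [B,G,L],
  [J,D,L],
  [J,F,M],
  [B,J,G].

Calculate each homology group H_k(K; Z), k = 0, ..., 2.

Order the vertices as A < B < D < E < F < G < J < L < M. Listing each simplex with vertices in this order, K has dimension 2 with simplices:

  0-simplices (9): A, B, D, E, F, G, J, L, M
  1-simplices (27): AB, AD, AE, AF, AL, AM, BE, BG, BJ, BL, BM, DE, DG, DJ, DL, DM, EF, EG, EM, FG, FJ, FL, FM, GJ, GL, JL, JM
  2-simplices (18): ABE, ABL, ADL, ADM, AEF, AFM, BEM, BGJ, BGL, BJM, DEG, DEM, DGJ, DJL, EFG, FGL, FJL, FJM

so the chain groups are C_0 ≅ Z^9, C_1 ≅ Z^27, C_2 ≅ Z^18.

∂_1: C_1 → C_0 is given by ∂[p,q] = [q] − [p]. For instance
  ∂EM = M − E.
The 9×27 boundary matrix has rank 8 and Smith normal form diag(1,1,1,1,1,1,1,1).

∂_2: C_2 → C_1 acts by ∂[p,q,r] = [q,r] − [p,r] + [p,q]. For instance
  ∂ABL = BL − AL + AB,
  ∂BGJ = GJ − BJ + BG.
The 27×18 boundary matrix has rank 18 and Smith normal form diag(1,1,1,1,1,1,1,1,1,1,1,1,1,1,1,1,1,2).

Now H_k = ker ∂_k / im ∂_{k+1}, so:

  H_0: rank C_0 − rank ∂_1 = 9 − 8 = 1, and the invariant factors of ∂_1 are all 1, so H_0 = Z.
  H_1: rank ker ∂_1 − rank ∂_2 = (27 − 8) − 18 = 1, and ∂_2 has invariant factor 2 > 1, so H_1 = Z ⊕ Z/2.
  H_2: rank ker ∂_2 − rank ∂_3 = (18 − 18) − 0 = 0, and there is no ∂_3, so H_2 = 0.

As a check, the Euler characteristic is 9 − 27 + 18 = 0, which agrees with 1 − 1 + 0 = 0.
(K is a triangulation of the Klein bottle.)

H_0 = Z,  H_1 = Z ⊕ Z/2,  H_2 = 0.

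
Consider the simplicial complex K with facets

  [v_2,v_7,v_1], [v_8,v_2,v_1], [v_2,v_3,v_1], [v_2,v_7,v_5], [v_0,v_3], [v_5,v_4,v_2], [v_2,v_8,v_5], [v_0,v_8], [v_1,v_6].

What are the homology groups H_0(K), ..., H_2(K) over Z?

Take the total order v_0 < v_1 < v_2 < v_3 < v_4 < v_5 < v_6 < v_7 < v_8 on the vertex set. Then K (dimension 2) consists of the simplices:

  0-simplices (9): [v_0], [v_1], [v_2], [v_3], [v_4], [v_5], [v_6], [v_7], [v_8]
  1-simplices (15): (15 of them)
  2-simplices (6): [v_1,v_2,v_3], [v_1,v_2,v_7], [v_1,v_2,v_8], [v_2,v_4,v_5], [v_2,v_5,v_7], [v_2,v_5,v_8]

Hence C_0 ≅ Z^9, C_1 ≅ Z^15, C_2 ≅ Z^6.

∂_1: C_1 → C_0 maps an edge to its endpoints' difference, ∂[p,q] = q − p. For instance
  ∂[v_0,v_8] = [v_8] − [v_0].
This gives a 9×15 integer matrix of rank 8; reducing to Smith normal form yields diagonal entries (1,1,1,1,1,1,1,1).

∂_2: C_2 → C_1 acts by ∂[p,q,r] = [q,r] − [p,r] + [p,q]. For instance
  ∂[v_1,v_2,v_3] = [v_2,v_3] − [v_1,v_3] + [v_1,v_2],
  ∂[v_1,v_2,v_7] = [v_2,v_7] − [v_1,v_7] + [v_1,v_2].
As a 15×6 matrix over Z this has rank 6, with invariant factors (1,1,1,1,1,1).

Reading off H_k = ker ∂_k / im ∂_{k+1}:

  H_0: rank C_0 − rank ∂_1 = 9 − 8 = 1, and the invariant factors of ∂_1 are all 1, so H_0 ≅ Z.
  H_1: rank ker ∂_1 − rank ∂_2 = (15 − 8) − 6 = 1, and the invariant factors of ∂_2 are all 1, so H_1 ≅ Z.
  H_2: rank ker ∂_2 − rank ∂_3 = (6 − 6) − 0 = 0, and there is no ∂_3, so H_2 ≅ 0.

H_0 ≅ Z,  H_1 ≅ Z,  H_2 = 0.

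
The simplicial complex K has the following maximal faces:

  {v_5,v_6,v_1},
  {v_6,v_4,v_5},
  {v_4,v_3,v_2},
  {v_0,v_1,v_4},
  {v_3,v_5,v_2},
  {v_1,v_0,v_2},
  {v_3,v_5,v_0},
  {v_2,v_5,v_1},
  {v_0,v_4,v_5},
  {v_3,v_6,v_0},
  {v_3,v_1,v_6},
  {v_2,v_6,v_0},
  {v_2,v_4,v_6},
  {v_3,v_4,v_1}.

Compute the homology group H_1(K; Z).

Order the vertices as v_0 < v_1 < v_2 < v_3 < v_4 < v_5 < v_6. Listing each simplex with vertices in this order, K has dimension 2 with simplices:

  0-simplices (7): [v_0], [v_1], [v_2], [v_3], [v_4], [v_5], [v_6]
  1-simplices (21): (21 of them)
  2-simplices (14): (14 of them)

giving chain groups C_0 ≅ Z^7, C_1 ≅ Z^21, C_2 ≅ Z^14.

Boundary ∂_1: C_1 → C_0 maps an edge to its endpoints' difference, ∂[p,q] = q − p. For instance
  ∂[v_1,v_6] = [v_6] − [v_1].
The resulting 7×21 matrix has rank 6, and its Smith normal form has invariant factors (1,1,1,1,1,1).

The boundary map ∂_2: C_2 → C_1 sends each 2-simplex [p,q,r] to [q,r] − [p,r] + [p,q]. For instance
  ∂[v_2,v_4,v_6] = [v_4,v_6] − [v_2,v_6] + [v_2,v_4],
  ∂[v_1,v_5,v_6] = [v_5,v_6] − [v_1,v_6] + [v_1,v_5].
As a 21×14 matrix over Z this has rank 13, with invariant factors (1,1,1,1,1,1,1,1,1,1,1,1,1).

Now H_k = ker ∂_k / im ∂_{k+1}, so:

  H_1: rank ker ∂_1 − rank ∂_2 = (21 − 6) − 13 = 2, and the invariant factors of ∂_2 are all 1, so H_1 ≅ Z^2.

H_1 ≅ Z^2.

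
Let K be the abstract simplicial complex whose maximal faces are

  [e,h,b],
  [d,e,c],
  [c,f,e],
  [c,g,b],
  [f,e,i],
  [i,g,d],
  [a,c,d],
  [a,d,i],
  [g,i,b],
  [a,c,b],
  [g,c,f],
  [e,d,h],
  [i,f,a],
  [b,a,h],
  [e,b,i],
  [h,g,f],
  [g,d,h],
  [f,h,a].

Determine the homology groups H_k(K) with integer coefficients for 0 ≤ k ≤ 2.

H_0 = Z,  H_1 = Z^2,  H_2 = Z.

K has 9 vertices, 27 edges, 18 triangles.
rank ∂_0 = 0, rank ∂_1 = 8 ⇒ b_0 = 9 − 0 − 8 = 1; all invariant factors of ∂_1 are 1 so no torsion. So H_0 ≅ Z.
rank ∂_1 = 8, rank ∂_2 = 17 ⇒ b_1 = 27 − 8 − 17 = 2; all invariant factors of ∂_2 are 1 so no torsion. So H_1 ≅ Z^2.
rank ∂_2 = 17, rank ∂_3 = 0 ⇒ b_2 = 18 − 17 − 0 = 1. So H_2 ≅ Z.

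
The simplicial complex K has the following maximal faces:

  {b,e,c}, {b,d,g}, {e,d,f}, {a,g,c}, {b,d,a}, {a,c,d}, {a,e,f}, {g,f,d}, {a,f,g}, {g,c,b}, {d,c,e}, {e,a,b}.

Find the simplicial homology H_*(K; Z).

H_0 = Z,  H_1 = Z/2,  H_2 = 0.

We work with the vertex ordering a < b < c < d < e < f < g. The simplices of K, each written with vertices in increasing order, are:

  0-simplices (7): a, b, c, d, e, f, g
  1-simplices (18): ab, ac, ad, ae, af, ag, bc, bd, be, bg, cd, ce, cg, de, df, dg, ef, fg
  2-simplices (12): abd, abe, acd, acg, aef, afg, bce, bcg, bdg, cde, def, dfg

Hence C_0 ≅ Z^7, C_1 ≅ Z^18, C_2 ≅ Z^12.

The boundary map ∂_1: C_1 → C_0 maps an edge to its endpoints' difference, ∂[p,q] = q − p. For instance
  ∂cg = g − c.
As a 7×18 matrix over Z this has rank 6, with invariant factors (1,1,1,1,1,1).

∂_2: C_2 → C_1 acts by ∂[p,q,r] = [q,r] − [p,r] + [p,q]. For instance
  ∂bce = ce − be + bc,
  ∂acd = cd − ad + ac.
This gives a 18×12 integer matrix of rank 12; reducing to Smith normal form yields diagonal entries (1,1,1,1,1,1,1,1,1,1,1,2).

Now H_k = ker ∂_k / im ∂_{k+1}, so:

  H_0: rank C_0 − rank ∂_1 = 7 − 6 = 1, and the invariant factors of ∂_1 are all 1, so H_0 = Z.
  H_1: rank ker ∂_1 − rank ∂_2 = (18 − 6) − 12 = 0, and ∂_2 has invariant factor 2 > 1, so H_1 = Z/2.
  H_2: rank ker ∂_2 − rank ∂_3 = (12 − 12) − 0 = 0, and there is no ∂_3, so H_2 = 0.

(K is a triangulation of the real projective plane RP^2.)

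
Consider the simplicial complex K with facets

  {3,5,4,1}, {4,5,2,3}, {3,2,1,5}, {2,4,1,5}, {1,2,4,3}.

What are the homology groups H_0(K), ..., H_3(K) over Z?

Take the total order 1 < 2 < 3 < 4 < 5 on the vertex set. Then K (dimension 3) consists of the simplices:

  0-simplices (5): [1], [2], [3], [4], [5]
  1-simplices (10): [1,2], [1,3], [1,4], [1,5], [2,3], [2,4], [2,5], [3,4], [3,5], [4,5]
  2-simplices (10): [1,2,3], [1,2,4], [1,2,5], [1,3,4], [1,3,5], [1,4,5], [2,3,4], [2,3,5], [2,4,5], [3,4,5]
  3-simplices (5): [1,2,3,4], [1,2,3,5], [1,2,4,5], [1,3,4,5], [2,3,4,5]

giving chain groups C_0 ≅ Z^5, C_1 ≅ Z^10, C_2 ≅ Z^10, C_3 ≅ Z^5.

The boundary map ∂_1: C_1 → C_0 is given by ∂[p,q] = [q] − [p]. For instance
  ∂[1,5] = [5] − [1].
As a 5×10 matrix over Z this has rank 4, with invariant factors (1,1,1,1).

∂_2: C_2 → C_1 acts by ∂[p,q,r] = [q,r] − [p,r] + [p,q]. For instance
  ∂[1,2,5] = [2,5] − [1,5] + [1,2],
  ∂[1,2,4] = [2,4] − [1,4] + [1,2].
The 10×10 boundary matrix has rank 6 and Smith normal form diag(1,1,1,1,1,1).

Boundary ∂_3: C_3 → C_2 sends each 3-simplex σ to the alternating sum Σ_i (−1)^i (σ with its i-th vertex removed). For instance
  ∂[1,2,3,4] = [2,3,4] − [1,3,4] + [1,2,4] − [1,2,3],
  ∂[2,3,4,5] = [3,4,5] − [2,4,5] + [2,3,5] − [2,3,4].
This gives a 10×5 integer matrix of rank 4; reducing to Smith normal form yields diagonal entries (1,1,1,1).

Computing H_k = (kernel of ∂_k) / (image of ∂_{k+1}):

  H_0: rank C_0 − rank ∂_1 = 5 − 4 = 1, and the invariant factors of ∂_1 are all 1, so H_0 ≅ Z.
  H_1: rank ker ∂_1 − rank ∂_2 = (10 − 4) − 6 = 0, and the invariant factors of ∂_2 are all 1, so H_1 ≅ 0.
  H_2: rank ker ∂_2 − rank ∂_3 = (10 − 6) − 4 = 0, and the invariant factors of ∂_3 are all 1, so H_2 ≅ 0.
  H_3: rank ker ∂_3 − rank ∂_4 = (5 − 4) − 0 = 1, and there is no ∂_4, so H_3 ≅ Z.

(K is a triangulation of the 3-sphere S^3.)

H_0 ≅ Z,  H_1 = 0,  H_2 = 0,  H_3 ≅ Z.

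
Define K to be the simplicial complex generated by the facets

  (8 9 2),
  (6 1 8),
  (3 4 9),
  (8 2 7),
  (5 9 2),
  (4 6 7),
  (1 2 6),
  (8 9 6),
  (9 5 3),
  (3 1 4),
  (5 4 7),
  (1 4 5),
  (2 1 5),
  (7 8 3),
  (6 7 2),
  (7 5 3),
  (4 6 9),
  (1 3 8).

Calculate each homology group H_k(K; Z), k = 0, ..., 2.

H_0 = Z,  H_1 = Z ⊕ Z/2,  H_2 = 0.

Order the vertices as 1 < 2 < 3 < 4 < 5 < 6 < 7 < 8 < 9. Listing each simplex with vertices in this order, K has dimension 2 with simplices:

  0-simplices (9): [1], [2], [3], [4], [5], [6], [7], [8], [9]
  1-simplices (27): (27 of them)
  2-simplices (18): [1,2,5], [1,2,6], [1,3,4], [1,3,8], [1,4,5], [1,6,8], [2,5,9], [2,6,7], [2,7,8], [2,8,9], [3,4,9], [3,5,7], [3,5,9], [3,7,8], [4,5,7], [4,6,7], [4,6,9], [6,8,9]

so the chain groups are C_0 ≅ Z^9, C_1 ≅ Z^27, C_2 ≅ Z^18.

∂_1: C_1 → C_0 maps an edge to its endpoints' difference, ∂[p,q] = q − p.
As a 9×27 matrix over Z this has rank 8, with invariant factors (1,1,1,1,1,1,1,1).

Boundary ∂_2: C_2 → C_1 maps a triangle to the signed sum of its edges. For instance
  ∂[2,8,9] = [8,9] − [2,9] + [2,8],
  ∂[1,3,4] = [3,4] − [1,4] + [1,3].
This gives a 27×18 integer matrix of rank 18; reducing to Smith normal form yields diagonal entries (1,1,1,1,1,1,1,1,1,1,1,1,1,1,1,1,1,2).

Now H_k = ker ∂_k / im ∂_{k+1}, so:

  H_0: rank C_0 − rank ∂_1 = 9 − 8 = 1, and the invariant factors of ∂_1 are all 1, so H_0 = Z.
  H_1: rank ker ∂_1 − rank ∂_2 = (27 − 8) − 18 = 1, and ∂_2 has invariant factor 2 > 1, so H_1 = Z ⊕ Z/2.
  H_2: rank ker ∂_2 − rank ∂_3 = (18 − 18) − 0 = 0, and there is no ∂_3, so H_2 = 0.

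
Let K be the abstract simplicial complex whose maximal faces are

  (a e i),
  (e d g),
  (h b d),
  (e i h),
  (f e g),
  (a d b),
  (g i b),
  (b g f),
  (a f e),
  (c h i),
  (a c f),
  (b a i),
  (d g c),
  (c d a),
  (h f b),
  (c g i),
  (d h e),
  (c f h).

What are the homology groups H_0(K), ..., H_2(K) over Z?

Fix the vertex order a < b < c < d < e < f < g < h < i and write every simplex with vertices in increasing order. Then dim K = 2 and the simplices of K are:

  0-simplices (9): a, b, c, d, e, f, g, h, i
  1-simplices (27): ab, ac, ad, ae, af, ai, bd, bf, bg, bh, bi, cd, cf, cg, ch, ci, de, dg, dh, ef, eg, eh, ei, fg, fh, gi, hi
  2-simplices (18): abd, abi, acd, acf, aef, aei, bdh, bfg, bfh, bgi, cdg, cfh, cgi, chi, deg, deh, efg, ehi

so the chain groups are C_0 ≅ Z^9, C_1 ≅ Z^27, C_2 ≅ Z^18.

∂_1: C_1 → C_0 is given by ∂[p,q] = [q] − [p]. For instance
  ∂gi = i − g.
As a 9×27 matrix over Z this has rank 8, with invariant factors (1,1,1,1,1,1,1,1).

The boundary map ∂_2: C_2 → C_1 maps a triangle to the signed sum of its edges. For instance
  ∂aef = ef − af + ae,
  ∂cfh = fh − ch + cf.
This gives a 27×18 integer matrix of rank 17; reducing to Smith normal form yields diagonal entries (1,1,1,1,1,1,1,1,1,1,1,1,1,1,1,1,1).

Now H_k = ker ∂_k / im ∂_{k+1}, so:

  H_0: rank C_0 − rank ∂_1 = 9 − 8 = 1, and the invariant factors of ∂_1 are all 1, so H_0 ≅ Z.
  H_1: rank ker ∂_1 − rank ∂_2 = (27 − 8) − 17 = 2, and the invariant factors of ∂_2 are all 1, so H_1 ≅ Z^2.
  H_2: rank ker ∂_2 − rank ∂_3 = (18 − 17) − 0 = 1, and there is no ∂_3, so H_2 ≅ Z.

As a check, the Euler characteristic is 9 − 27 + 18 = 0, which agrees with 1 − 2 + 1 = 0.

H_0 ≅ Z,  H_1 ≅ Z^2,  H_2 ≅ Z.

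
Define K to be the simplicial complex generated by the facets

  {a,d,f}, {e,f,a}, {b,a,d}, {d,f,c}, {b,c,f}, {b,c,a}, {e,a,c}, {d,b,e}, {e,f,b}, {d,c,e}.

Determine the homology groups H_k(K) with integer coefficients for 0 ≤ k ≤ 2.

We work with the vertex ordering a < b < c < d < e < f. The simplices of K, each written with vertices in increasing order, are:

  0-simplices (6): a, b, c, d, e, f
  1-simplices (15): ab, ac, ad, ae, af, bc, bd, be, bf, cd, ce, cf, de, df, ef
  2-simplices (10): abc, abd, ace, adf, aef, bcf, bde, bef, cde, cdf

so the chain groups are C_0 ≅ Z^6, C_1 ≅ Z^15, C_2 ≅ Z^10.

The boundary map ∂_1: C_1 → C_0 sends each edge [p,q] (with p < q) to q − p.
The resulting 6×15 matrix has rank 5, and its Smith normal form has invariant factors (1,1,1,1,1).

∂_2: C_2 → C_1 acts by ∂[p,q,r] = [q,r] − [p,r] + [p,q]. For instance
  ∂bef = ef − bf + be,
  ∂ace = ce − ae + ac.
The 15×10 boundary matrix has rank 10 and Smith normal form diag(1,1,1,1,1,1,1,1,1,2).

From H_k ≅ ker(∂_k) / im(∂_{k+1}) we obtain:

  H_0: rank C_0 − rank ∂_1 = 6 − 5 = 1, and the invariant factors of ∂_1 are all 1, so H_0 = Z.
  H_1: rank ker ∂_1 − rank ∂_2 = (15 − 5) − 10 = 0, and ∂_2 has invariant factor 2 > 1, so H_1 = Z/2Z.
  H_2: rank ker ∂_2 − rank ∂_3 = (10 − 10) − 0 = 0, and there is no ∂_3, so H_2 = 0.

(K is a triangulation of the real projective plane RP^2.)

H_0 ≅ Z,  H_1 ≅ Z/2Z,  H_2 = 0.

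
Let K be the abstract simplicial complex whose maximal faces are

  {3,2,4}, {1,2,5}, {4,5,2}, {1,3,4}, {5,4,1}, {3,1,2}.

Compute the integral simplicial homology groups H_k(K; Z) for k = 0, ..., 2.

We work with the vertex ordering 1 < 2 < 3 < 4 < 5. The simplices of K, each written with vertices in increasing order, are:

  0-simplices (5): [1], [2], [3], [4], [5]
  1-simplices (9): [1,2], [1,3], [1,4], [1,5], [2,3], [2,4], [2,5], [3,4], [4,5]
  2-simplices (6): [1,2,3], [1,2,5], [1,3,4], [1,4,5], [2,3,4], [2,4,5]

so the chain groups are C_0 ≅ Z^5, C_1 ≅ Z^9, C_2 ≅ Z^6.

∂_1: C_1 → C_0 sends each edge [p,q] (with p < q) to q − p. For instance
  ∂[1,4] = [4] − [1].
The resulting 5×9 matrix has rank 4, and its Smith normal form has invariant factors (1,1,1,1).

Boundary ∂_2: C_2 → C_1 sends each 2-simplex [p,q,r] to [q,r] − [p,r] + [p,q]. For instance
  ∂[1,2,5] = [2,5] − [1,5] + [1,2],
  ∂[2,3,4] = [3,4] − [2,4] + [2,3].
This gives a 9×6 integer matrix of rank 5; reducing to Smith normal form yields diagonal entries (1,1,1,1,1).

Reading off H_k = ker ∂_k / im ∂_{k+1}:

  H_0: rank C_0 − rank ∂_1 = 5 − 4 = 1, and the invariant factors of ∂_1 are all 1, so H_0 = Z.
  H_1: rank ker ∂_1 − rank ∂_2 = (9 − 4) − 5 = 0, and the invariant factors of ∂_2 are all 1, so H_1 = 0.
  H_2: rank ker ∂_2 − rank ∂_3 = (6 − 5) − 0 = 1, and there is no ∂_3, so H_2 = Z.

H_0 = Z,  H_1 = 0,  H_2 = Z.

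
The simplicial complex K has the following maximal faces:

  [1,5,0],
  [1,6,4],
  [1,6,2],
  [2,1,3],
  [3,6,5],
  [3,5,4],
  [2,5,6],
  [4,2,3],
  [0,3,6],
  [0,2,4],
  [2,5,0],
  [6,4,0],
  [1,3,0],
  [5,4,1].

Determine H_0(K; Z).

Take the total order 0 < 1 < 2 < 3 < 4 < 5 < 6 on the vertex set. Then K (dimension 2) consists of the simplices:

  0-simplices (7): [0], [1], [2], [3], [4], [5], [6]
  1-simplices (21): [0,1], [0,2], [0,3], [0,4], [0,5], [0,6], [1,2], [1,3], [1,4], [1,5], [1,6], [2,3], [2,4], [2,5], [2,6], [3,4], [3,5], [3,6], [4,5], [4,6], [5,6]
  2-simplices (14): [0,1,3], [0,1,5], [0,2,4], [0,2,5], [0,3,6], [0,4,6], [1,2,3], [1,2,6], [1,4,5], [1,4,6], [2,3,4], [2,5,6], [3,4,5], [3,5,6]

giving chain groups C_0 ≅ Z^7, C_1 ≅ Z^21, C_2 ≅ Z^14.

The boundary map ∂_1: C_1 → C_0 sends each edge [p,q] (with p < q) to q − p. For instance
  ∂[2,5] = [5] − [2].
This gives a 7×21 integer matrix of rank 6; reducing to Smith normal form yields diagonal entries (1,1,1,1,1,1).

∂_2: C_2 → C_1 maps a triangle to the signed sum of its edges. For instance
  ∂[1,4,6] = [4,6] − [1,6] + [1,4],
  ∂[0,3,6] = [3,6] − [0,6] + [0,3].
The resulting 21×14 matrix has rank 13, and its Smith normal form has invariant factors (1,1,1,1,1,1,1,1,1,1,1,1,1).

From H_k ≅ ker(∂_k) / im(∂_{k+1}) we obtain:

  H_0: rank C_0 − rank ∂_1 = 7 − 6 = 1, and the invariant factors of ∂_1 are all 1, so H_0 = Z.

(K is a triangulation of the torus T^2.)

H_0 = Z.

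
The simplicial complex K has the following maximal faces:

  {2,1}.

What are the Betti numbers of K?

b_0 = 1, b_1 = 0.

Order the vertices as 1 < 2. Listing each simplex with vertices in this order, K has dimension 1 with simplices:

  0-simplices (2): [1], [2]
  1-simplices (1): [1,2]

giving chain groups C_0 ≅ Z^2, C_1 ≅ Z^1.

∂_1: C_1 → C_0 sends each edge [p,q] (with p < q) to q − p. For instance
  ∂[1,2] = [2] − [1].
The 2×1 boundary matrix has rank 1 and Smith normal form diag(1).

Reading off H_k = ker ∂_k / im ∂_{k+1}:

  H_0: rank C_0 − rank ∂_1 = 2 − 1 = 1, and the invariant factors of ∂_1 are all 1, so H_0 ≅ Z.
  H_1: rank ker ∂_1 − rank ∂_2 = (1 − 1) − 0 = 0, and there is no ∂_2, so H_1 ≅ 0.

(K is a triangulation of the 1-simplex.)

Hence the Betti numbers are b_0 = 1, b_1 = 0.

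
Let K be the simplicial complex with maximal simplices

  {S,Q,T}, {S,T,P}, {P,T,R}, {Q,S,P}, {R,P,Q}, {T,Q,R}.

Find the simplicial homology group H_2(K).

H_2 ≅ Z.

Order the vertices as P < Q < R < S < T. Listing each simplex with vertices in this order, K has dimension 2 with simplices:

  0-simplices (5): P, Q, R, S, T
  1-simplices (9): PQ, PR, PS, PT, QR, QS, QT, RT, ST
  2-simplices (6): PQR, PQS, PRT, PST, QRT, QST

giving chain groups C_0 ≅ Z^5, C_1 ≅ Z^9, C_2 ≅ Z^6.

Boundary ∂_1: C_1 → C_0 maps an edge to its endpoints' difference, ∂[p,q] = q − p.
The resulting 5×9 matrix has rank 4, and its Smith normal form has invariant factors (1,1,1,1).

The boundary map ∂_2: C_2 → C_1 maps a triangle to the signed sum of its edges. For instance
  ∂PQS = QS − PS + PQ,
  ∂QST = ST − QT + QS.
This gives a 9×6 integer matrix of rank 5; reducing to Smith normal form yields diagonal entries (1,1,1,1,1).

Computing H_k = (kernel of ∂_k) / (image of ∂_{k+1}):

  H_2: rank ker ∂_2 − rank ∂_3 = (6 − 5) − 0 = 1, and there is no ∂_3, so H_2 ≅ Z.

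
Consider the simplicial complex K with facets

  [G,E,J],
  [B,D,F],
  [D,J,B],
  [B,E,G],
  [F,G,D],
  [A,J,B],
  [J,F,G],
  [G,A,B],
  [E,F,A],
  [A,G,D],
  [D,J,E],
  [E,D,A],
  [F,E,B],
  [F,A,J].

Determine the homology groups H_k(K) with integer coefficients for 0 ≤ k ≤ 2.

H_0 = Z,  H_1 = Z^2,  H_2 = Z.

Take the total order A < B < D < E < F < G < J on the vertex set. Then K (dimension 2) consists of the simplices:

  0-simplices (7): A, B, D, E, F, G, J
  1-simplices (21): AB, AD, AE, AF, AG, AJ, BD, BE, BF, BG, BJ, DE, DF, DG, DJ, EF, EG, EJ, FG, FJ, GJ
  2-simplices (14): ABG, ABJ, ADE, ADG, AEF, AFJ, BDF, BDJ, BEF, BEG, DEJ, DFG, EGJ, FGJ

Hence C_0 ≅ Z^7, C_1 ≅ Z^21, C_2 ≅ Z^14.

Boundary ∂_1: C_1 → C_0 maps an edge to its endpoints' difference, ∂[p,q] = q − p.
This gives a 7×21 integer matrix of rank 6; reducing to Smith normal form yields diagonal entries (1,1,1,1,1,1).

Boundary ∂_2: C_2 → C_1 sends each 2-simplex [p,q,r] to [q,r] − [p,r] + [p,q]. For instance
  ∂BEG = EG − BG + BE,
  ∂DEJ = EJ − DJ + DE.
The resulting 21×14 matrix has rank 13, and its Smith normal form has invariant factors (1,1,1,1,1,1,1,1,1,1,1,1,1).

Computing H_k = (kernel of ∂_k) / (image of ∂_{k+1}):

  H_0: rank C_0 − rank ∂_1 = 7 − 6 = 1, and the invariant factors of ∂_1 are all 1, so H_0 = Z.
  H_1: rank ker ∂_1 − rank ∂_2 = (21 − 6) − 13 = 2, and the invariant factors of ∂_2 are all 1, so H_1 = Z^2.
  H_2: rank ker ∂_2 − rank ∂_3 = (14 − 13) − 0 = 1, and there is no ∂_3, so H_2 = Z.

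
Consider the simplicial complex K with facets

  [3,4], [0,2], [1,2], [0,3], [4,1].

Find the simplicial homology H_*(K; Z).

H_0 = Z,  H_1 = Z.

We work with the vertex ordering 0 < 1 < 2 < 3 < 4. The simplices of K, each written with vertices in increasing order, are:

  0-simplices (5): [0], [1], [2], [3], [4]
  1-simplices (5): [0,2], [0,3], [1,2], [1,4], [3,4]

Hence C_0 ≅ Z^5, C_1 ≅ Z^5.

The boundary map ∂_1: C_1 → C_0 sends each edge [p,q] (with p < q) to q − p. For instance
  ∂[1,2] = [2] − [1].
As a 5×5 matrix over Z this has rank 4, with invariant factors (1,1,1,1).

From H_k ≅ ker(∂_k) / im(∂_{k+1}) we obtain:

  H_0: rank C_0 − rank ∂_1 = 5 − 4 = 1, and the invariant factors of ∂_1 are all 1, so H_0 ≅ Z.
  H_1: rank ker ∂_1 − rank ∂_2 = (5 − 4) − 0 = 1, and there is no ∂_2, so H_1 ≅ Z.

(K is a triangulation of the circle S^1.)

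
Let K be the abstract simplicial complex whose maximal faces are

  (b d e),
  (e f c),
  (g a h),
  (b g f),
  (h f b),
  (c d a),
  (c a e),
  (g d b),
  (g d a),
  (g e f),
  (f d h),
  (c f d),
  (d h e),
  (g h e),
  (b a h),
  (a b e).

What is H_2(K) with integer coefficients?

K has 8 vertices, 24 edges, 16 triangles.
rank ∂_2 = 15, rank ∂_3 = 0 ⇒ b_2 = 16 − 15 − 0 = 1. So H_2 = Z.

H_2 = Z.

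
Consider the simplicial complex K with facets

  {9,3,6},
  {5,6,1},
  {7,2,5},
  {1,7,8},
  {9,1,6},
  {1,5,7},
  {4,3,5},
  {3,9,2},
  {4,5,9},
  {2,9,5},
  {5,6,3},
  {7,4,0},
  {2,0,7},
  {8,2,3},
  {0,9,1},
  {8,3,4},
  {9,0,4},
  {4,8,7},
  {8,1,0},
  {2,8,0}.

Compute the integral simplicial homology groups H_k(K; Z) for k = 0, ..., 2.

H_0 = Z,  H_1 = Z × Z/2,  H_2 = 0.

We work with the vertex ordering 0 < 1 < 2 < 3 < 4 < 5 < 6 < 7 < 8 < 9. The simplices of K, each written with vertices in increasing order, are:

  0-simplices (10): [0], [1], [2], [3], [4], [5], [6], [7], [8], [9]
  1-simplices (30): (30 of them)
  2-simplices (20): (20 of them)

giving chain groups C_0 ≅ Z^10, C_1 ≅ Z^30, C_2 ≅ Z^20.

Boundary ∂_1: C_1 → C_0 maps an edge to its endpoints' difference, ∂[p,q] = q − p. For instance
  ∂[5,7] = [7] − [5].
This gives a 10×30 integer matrix of rank 9; reducing to Smith normal form yields diagonal entries (1,1,1,1,1,1,1,1,1).

∂_2: C_2 → C_1 maps a triangle to the signed sum of its edges. For instance
  ∂[4,7,8] = [7,8] − [4,8] + [4,7],
  ∂[4,5,9] = [5,9] − [4,9] + [4,5].
The resulting 30×20 matrix has rank 20, and its Smith normal form has invariant factors (1,1,1,1,1,1,1,1,1,1,1,1,1,1,1,1,1,1,1,2).

Reading off H_k = ker ∂_k / im ∂_{k+1}:

  H_0: rank C_0 − rank ∂_1 = 10 − 9 = 1, and the invariant factors of ∂_1 are all 1, so H_0 ≅ Z.
  H_1: rank ker ∂_1 − rank ∂_2 = (30 − 9) − 20 = 1, and ∂_2 has invariant factor 2 > 1, so H_1 ≅ Z × Z/2.
  H_2: rank ker ∂_2 − rank ∂_3 = (20 − 20) − 0 = 0, and there is no ∂_3, so H_2 ≅ 0.

(K is a triangulation of the Klein bottle.)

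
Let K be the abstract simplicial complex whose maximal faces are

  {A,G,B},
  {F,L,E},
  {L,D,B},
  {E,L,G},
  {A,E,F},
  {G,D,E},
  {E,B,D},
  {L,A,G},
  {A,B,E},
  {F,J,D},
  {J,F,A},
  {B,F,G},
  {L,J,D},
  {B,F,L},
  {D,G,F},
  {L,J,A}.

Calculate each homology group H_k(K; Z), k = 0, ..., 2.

K has 8 vertices, 24 edges, 16 triangles.
rank ∂_0 = 0, rank ∂_1 = 7 ⇒ b_0 = 8 − 0 − 7 = 1; all invariant factors of ∂_1 are 1 so no torsion. So H_0 ≅ Z.
rank ∂_1 = 7, rank ∂_2 = 15 ⇒ b_1 = 24 − 7 − 15 = 2; all invariant factors of ∂_2 are 1 so no torsion. So H_1 ≅ Z^2.
rank ∂_2 = 15, rank ∂_3 = 0 ⇒ b_2 = 16 − 15 − 0 = 1. So H_2 ≅ Z.

H_0 ≅ Z,  H_1 ≅ Z^2,  H_2 ≅ Z.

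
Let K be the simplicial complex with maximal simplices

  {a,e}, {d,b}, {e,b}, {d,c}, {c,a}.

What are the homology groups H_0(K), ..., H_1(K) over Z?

Order the vertices as a < b < c < d < e. Listing each simplex with vertices in this order, K has dimension 1 with simplices:

  0-simplices (5): a, b, c, d, e
  1-simplices (5): ac, ae, bd, be, cd

giving chain groups C_0 ≅ Z^5, C_1 ≅ Z^5.

∂_1: C_1 → C_0 sends each edge [p,q] (with p < q) to q − p.
The 5×5 boundary matrix has rank 4 and Smith normal form diag(1,1,1,1).

Computing H_k = (kernel of ∂_k) / (image of ∂_{k+1}):

  H_0: rank C_0 − rank ∂_1 = 5 − 4 = 1, and the invariant factors of ∂_1 are all 1, so H_0 = Z.
  H_1: rank ker ∂_1 − rank ∂_2 = (5 − 4) − 0 = 1, and there is no ∂_2, so H_1 = Z.

H_0 = Z,  H_1 = Z.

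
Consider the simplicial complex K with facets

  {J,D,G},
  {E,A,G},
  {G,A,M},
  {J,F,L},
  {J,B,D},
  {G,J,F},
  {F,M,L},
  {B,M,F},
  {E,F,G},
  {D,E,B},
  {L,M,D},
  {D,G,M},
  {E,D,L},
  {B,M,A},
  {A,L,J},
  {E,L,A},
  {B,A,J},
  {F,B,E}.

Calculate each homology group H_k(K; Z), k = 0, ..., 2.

Fix the vertex order A < B < D < E < F < G < J < L < M and write every simplex with vertices in increasing order. Then dim K = 2 and the simplices of K are:

  0-simplices (9): A, B, D, E, F, G, J, L, M
  1-simplices (27): AB, AE, AG, AJ, AL, AM, BD, BE, BF, BJ, BM, DE, DG, DJ, DL, DM, EF, EG, EL, FG, FJ, FL, FM, GJ, GM, JL, LM
  2-simplices (18): ABJ, ABM, AEG, AEL, AGM, AJL, BDE, BDJ, BEF, BFM, DEL, DGJ, DGM, DLM, EFG, FGJ, FJL, FLM

Hence C_0 ≅ Z^9, C_1 ≅ Z^27, C_2 ≅ Z^18.

Boundary ∂_1: C_1 → C_0 sends each edge [p,q] (with p < q) to q − p. For instance
  ∂JL = L − J.
The resulting 9×27 matrix has rank 8, and its Smith normal form has invariant factors (1,1,1,1,1,1,1,1).

The boundary map ∂_2: C_2 → C_1 maps a triangle to the signed sum of its edges. For instance
  ∂BDJ = DJ − BJ + BD,
  ∂BFM = FM − BM + BF.
As a 27×18 matrix over Z this has rank 17, with invariant factors (1,1,1,1,1,1,1,1,1,1,1,1,1,1,1,1,1).

From H_k ≅ ker(∂_k) / im(∂_{k+1}) we obtain:

  H_0: rank C_0 − rank ∂_1 = 9 − 8 = 1, and the invariant factors of ∂_1 are all 1, so H_0 = Z.
  H_1: rank ker ∂_1 − rank ∂_2 = (27 − 8) − 17 = 2, and the invariant factors of ∂_2 are all 1, so H_1 = Z^2.
  H_2: rank ker ∂_2 − rank ∂_3 = (18 − 17) − 0 = 1, and there is no ∂_3, so H_2 = Z.

As a check, the Euler characteristic is 9 − 27 + 18 = 0, which agrees with 1 − 2 + 1 = 0.

H_0 ≅ Z,  H_1 ≅ Z^2,  H_2 ≅ Z.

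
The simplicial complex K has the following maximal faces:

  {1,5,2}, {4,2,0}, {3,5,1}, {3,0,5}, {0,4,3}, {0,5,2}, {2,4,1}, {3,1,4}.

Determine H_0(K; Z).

H_0 = Z.

Order the vertices as 0 < 1 < 2 < 3 < 4 < 5. Listing each simplex with vertices in this order, K has dimension 2 with simplices:

  0-simplices (6): [0], [1], [2], [3], [4], [5]
  1-simplices (12): [0,2], [0,3], [0,4], [0,5], [1,2], [1,3], [1,4], [1,5], [2,4], [2,5], [3,4], [3,5]
  2-simplices (8): [0,2,4], [0,2,5], [0,3,4], [0,3,5], [1,2,4], [1,2,5], [1,3,4], [1,3,5]

Hence C_0 ≅ Z^6, C_1 ≅ Z^12, C_2 ≅ Z^8.

∂_1: C_1 → C_0 is given by ∂[p,q] = [q] − [p]. For instance
  ∂[1,2] = [2] − [1].
As a 6×12 matrix over Z this has rank 5, with invariant factors (1,1,1,1,1).

∂_2: C_2 → C_1 acts by ∂[p,q,r] = [q,r] − [p,r] + [p,q]. For instance
  ∂[0,3,5] = [3,5] − [0,5] + [0,3],
  ∂[1,2,4] = [2,4] − [1,4] + [1,2].
As a 12×8 matrix over Z this has rank 7, with invariant factors (1,1,1,1,1,1,1).

Now H_k = ker ∂_k / im ∂_{k+1}, so:

  H_0: rank C_0 − rank ∂_1 = 6 − 5 = 1, and the invariant factors of ∂_1 are all 1, so H_0 ≅ Z.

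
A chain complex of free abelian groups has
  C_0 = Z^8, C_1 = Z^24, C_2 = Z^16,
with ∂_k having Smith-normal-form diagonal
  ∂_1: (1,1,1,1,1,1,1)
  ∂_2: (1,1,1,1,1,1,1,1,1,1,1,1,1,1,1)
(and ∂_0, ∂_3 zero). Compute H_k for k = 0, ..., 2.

H_0 ≅ Z,  H_1 ≅ Z^2,  H_2 ≅ Z.

H_0: b_0 = 8 − 0 − 7 = 1; torsion from ∂_1 factors > 1: none. So H_0 ≅ Z.
H_1: b_1 = 24 − 7 − 15 = 2; torsion from ∂_2 factors > 1: none. So H_1 ≅ Z^2.
H_2: b_2 = 16 − 15 − 0 = 1; torsion from ∂_3 factors > 1: none. So H_2 ≅ Z.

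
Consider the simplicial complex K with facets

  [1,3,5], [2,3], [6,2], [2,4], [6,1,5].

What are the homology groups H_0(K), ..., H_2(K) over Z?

H_0 = Z,  H_1 = Z,  H_2 = 0.

We work with the vertex ordering 1 < 2 < 3 < 4 < 5 < 6. The simplices of K, each written with vertices in increasing order, are:

  0-simplices (6): [1], [2], [3], [4], [5], [6]
  1-simplices (8): [1,3], [1,5], [1,6], [2,3], [2,4], [2,6], [3,5], [5,6]
  2-simplices (2): [1,3,5], [1,5,6]

Hence C_0 ≅ Z^6, C_1 ≅ Z^8, C_2 ≅ Z^2.

Boundary ∂_1: C_1 → C_0 sends each edge [p,q] (with p < q) to q − p. For instance
  ∂[1,3] = [3] − [1].
The resulting 6×8 matrix has rank 5, and its Smith normal form has invariant factors (1,1,1,1,1).

∂_2: C_2 → C_1 maps a triangle to the signed sum of its edges. For instance
  ∂[1,5,6] = [5,6] − [1,6] + [1,5],
  ∂[1,3,5] = [3,5] − [1,5] + [1,3].
This gives a 8×2 integer matrix of rank 2; reducing to Smith normal form yields diagonal entries (1,1).

Reading off H_k = ker ∂_k / im ∂_{k+1}:

  H_0: rank C_0 − rank ∂_1 = 6 − 5 = 1, and the invariant factors of ∂_1 are all 1, so H_0 = Z.
  H_1: rank ker ∂_1 − rank ∂_2 = (8 − 5) − 2 = 1, and the invariant factors of ∂_2 are all 1, so H_1 = Z.
  H_2: rank ker ∂_2 − rank ∂_3 = (2 − 2) − 0 = 0, and there is no ∂_3, so H_2 = 0.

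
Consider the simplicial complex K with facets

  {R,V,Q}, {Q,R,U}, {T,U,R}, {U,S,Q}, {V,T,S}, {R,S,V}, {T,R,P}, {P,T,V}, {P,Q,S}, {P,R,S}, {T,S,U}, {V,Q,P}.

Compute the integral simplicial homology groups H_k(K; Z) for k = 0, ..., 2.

Take the total order P < Q < R < S < T < U < V on the vertex set. Then K (dimension 2) consists of the simplices:

  0-simplices (7): P, Q, R, S, T, U, V
  1-simplices (18): PQ, PR, PS, PT, PV, QR, QS, QU, QV, RS, RT, RU, RV, ST, SU, SV, TU, TV
  2-simplices (12): PQS, PQV, PRS, PRT, PTV, QRU, QRV, QSU, RSV, RTU, STU, STV

so the chain groups are C_0 ≅ Z^7, C_1 ≅ Z^18, C_2 ≅ Z^12.

Boundary ∂_1: C_1 → C_0 sends each edge [p,q] (with p < q) to q − p.
This gives a 7×18 integer matrix of rank 6; reducing to Smith normal form yields diagonal entries (1,1,1,1,1,1).

Boundary ∂_2: C_2 → C_1 sends each 2-simplex [p,q,r] to [q,r] − [p,r] + [p,q]. For instance
  ∂RTU = TU − RU + RT,
  ∂QRV = RV − QV + QR.
The resulting 18×12 matrix has rank 12, and its Smith normal form has invariant factors (1,1,1,1,1,1,1,1,1,1,1,2).

Computing H_k = (kernel of ∂_k) / (image of ∂_{k+1}):

  H_0: rank C_0 − rank ∂_1 = 7 − 6 = 1, and the invariant factors of ∂_1 are all 1, so H_0 = Z.
  H_1: rank ker ∂_1 − rank ∂_2 = (18 − 6) − 12 = 0, and ∂_2 has invariant factor 2 > 1, so H_1 = Z/2Z.
  H_2: rank ker ∂_2 − rank ∂_3 = (12 − 12) − 0 = 0, and there is no ∂_3, so H_2 = 0.

(K is a triangulation of the real projective plane RP^2.)

H_0 ≅ Z,  H_1 ≅ Z/2Z,  H_2 = 0.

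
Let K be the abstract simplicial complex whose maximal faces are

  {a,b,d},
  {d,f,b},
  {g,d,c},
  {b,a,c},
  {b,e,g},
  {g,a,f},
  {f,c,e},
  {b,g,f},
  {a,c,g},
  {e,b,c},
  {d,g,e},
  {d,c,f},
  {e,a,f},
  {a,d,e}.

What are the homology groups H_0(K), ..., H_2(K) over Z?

H_0 = Z,  H_1 = Z^2,  H_2 = Z.

We work with the vertex ordering a < b < c < d < e < f < g. The simplices of K, each written with vertices in increasing order, are:

  0-simplices (7): a, b, c, d, e, f, g
  1-simplices (21): ab, ac, ad, ae, af, ag, bc, bd, be, bf, bg, cd, ce, cf, cg, de, df, dg, ef, eg, fg
  2-simplices (14): abc, abd, acg, ade, aef, afg, bce, bdf, beg, bfg, cdf, cdg, cef, deg

giving chain groups C_0 ≅ Z^7, C_1 ≅ Z^21, C_2 ≅ Z^14.

Boundary ∂_1: C_1 → C_0 maps an edge to its endpoints' difference, ∂[p,q] = q − p.
This gives a 7×21 integer matrix of rank 6; reducing to Smith normal form yields diagonal entries (1,1,1,1,1,1).

Boundary ∂_2: C_2 → C_1 maps a triangle to the signed sum of its edges. For instance
  ∂cdf = df − cf + cd,
  ∂abc = bc − ac + ab.
The resulting 21×14 matrix has rank 13, and its Smith normal form has invariant factors (1,1,1,1,1,1,1,1,1,1,1,1,1).

Reading off H_k = ker ∂_k / im ∂_{k+1}:

  H_0: rank C_0 − rank ∂_1 = 7 − 6 = 1, and the invariant factors of ∂_1 are all 1, so H_0 ≅ Z.
  H_1: rank ker ∂_1 − rank ∂_2 = (21 − 6) − 13 = 2, and the invariant factors of ∂_2 are all 1, so H_1 ≅ Z^2.
  H_2: rank ker ∂_2 − rank ∂_3 = (14 − 13) − 0 = 1, and there is no ∂_3, so H_2 ≅ Z.

As a check, the Euler characteristic is 7 − 21 + 14 = 0, which agrees with 1 − 2 + 1 = 0.
(K is a triangulation of the torus T^2.)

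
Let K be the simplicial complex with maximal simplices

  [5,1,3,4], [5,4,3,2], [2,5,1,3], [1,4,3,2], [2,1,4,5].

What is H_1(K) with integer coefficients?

Fix the vertex order 1 < 2 < 3 < 4 < 5 and write every simplex with vertices in increasing order. Then dim K = 3 and the simplices of K are:

  0-simplices (5): [1], [2], [3], [4], [5]
  1-simplices (10): [1,2], [1,3], [1,4], [1,5], [2,3], [2,4], [2,5], [3,4], [3,5], [4,5]
  2-simplices (10): [1,2,3], [1,2,4], [1,2,5], [1,3,4], [1,3,5], [1,4,5], [2,3,4], [2,3,5], [2,4,5], [3,4,5]
  3-simplices (5): [1,2,3,4], [1,2,3,5], [1,2,4,5], [1,3,4,5], [2,3,4,5]

Hence C_0 ≅ Z^5, C_1 ≅ Z^10, C_2 ≅ Z^10, C_3 ≅ Z^5.

The boundary map ∂_1: C_1 → C_0 is given by ∂[p,q] = [q] − [p]. For instance
  ∂[2,5] = [5] − [2].
The 5×10 boundary matrix has rank 4 and Smith normal form diag(1,1,1,1).

Boundary ∂_2: C_2 → C_1 maps a triangle to the signed sum of its edges. For instance
  ∂[1,4,5] = [4,5] − [1,5] + [1,4],
  ∂[1,2,5] = [2,5] − [1,5] + [1,2].
As a 10×10 matrix over Z this has rank 6, with invariant factors (1,1,1,1,1,1).

Boundary ∂_3: C_3 → C_2 sends each 3-simplex σ to the alternating sum Σ_i (−1)^i (σ with its i-th vertex removed). For instance
  ∂[2,3,4,5] = [3,4,5] − [2,4,5] + [2,3,5] − [2,3,4],
  ∂[1,3,4,5] = [3,4,5] − [1,4,5] + [1,3,5] − [1,3,4].
The 10×5 boundary matrix has rank 4 and Smith normal form diag(1,1,1,1).

Computing H_k = (kernel of ∂_k) / (image of ∂_{k+1}):

  H_1: rank ker ∂_1 − rank ∂_2 = (10 − 4) − 6 = 0, and the invariant factors of ∂_2 are all 1, so H_1 = 0.

H_1 ≅ 0.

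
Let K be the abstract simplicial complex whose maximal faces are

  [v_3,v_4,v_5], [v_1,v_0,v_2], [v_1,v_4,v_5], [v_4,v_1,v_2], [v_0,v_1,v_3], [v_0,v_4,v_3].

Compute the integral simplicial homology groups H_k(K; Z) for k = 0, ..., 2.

Fix the vertex order v_0 < v_1 < v_2 < v_3 < v_4 < v_5 and write every simplex with vertices in increasing order. Then dim K = 2 and the simplices of K are:

  0-simplices (6): [v_0], [v_1], [v_2], [v_3], [v_4], [v_5]
  1-simplices (12): [v_0,v_1], [v_0,v_2], [v_0,v_3], [v_0,v_4], [v_1,v_2], [v_1,v_3], [v_1,v_4], [v_1,v_5], [v_2,v_4], [v_3,v_4], [v_3,v_5], [v_4,v_5]
  2-simplices (6): [v_0,v_1,v_2], [v_0,v_1,v_3], [v_0,v_3,v_4], [v_1,v_2,v_4], [v_1,v_4,v_5], [v_3,v_4,v_5]

giving chain groups C_0 ≅ Z^6, C_1 ≅ Z^12, C_2 ≅ Z^6.

Boundary ∂_1: C_1 → C_0 sends each edge [p,q] (with p < q) to q − p.
This gives a 6×12 integer matrix of rank 5; reducing to Smith normal form yields diagonal entries (1,1,1,1,1).

The boundary map ∂_2: C_2 → C_1 acts by ∂[p,q,r] = [q,r] − [p,r] + [p,q]. For instance
  ∂[v_0,v_1,v_3] = [v_1,v_3] − [v_0,v_3] + [v_0,v_1],
  ∂[v_0,v_3,v_4] = [v_3,v_4] − [v_0,v_4] + [v_0,v_3].
As a 12×6 matrix over Z this has rank 6, with invariant factors (1,1,1,1,1,1).

Reading off H_k = ker ∂_k / im ∂_{k+1}:

  H_0: rank C_0 − rank ∂_1 = 6 − 5 = 1, and the invariant factors of ∂_1 are all 1, so H_0 = Z.
  H_1: rank ker ∂_1 − rank ∂_2 = (12 − 5) − 6 = 1, and the invariant factors of ∂_2 are all 1, so H_1 = Z.
  H_2: rank ker ∂_2 − rank ∂_3 = (6 − 6) − 0 = 0, and there is no ∂_3, so H_2 = 0.

(K is a triangulation of the cylinder S^1 x I.)

H_0 = Z,  H_1 = Z,  H_2 = 0.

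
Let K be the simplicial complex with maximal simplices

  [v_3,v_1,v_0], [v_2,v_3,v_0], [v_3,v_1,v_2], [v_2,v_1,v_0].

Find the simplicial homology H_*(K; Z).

We work with the vertex ordering v_0 < v_1 < v_2 < v_3. The simplices of K, each written with vertices in increasing order, are:

  0-simplices (4): [v_0], [v_1], [v_2], [v_3]
  1-simplices (6): [v_0,v_1], [v_0,v_2], [v_0,v_3], [v_1,v_2], [v_1,v_3], [v_2,v_3]
  2-simplices (4): [v_0,v_1,v_2], [v_0,v_1,v_3], [v_0,v_2,v_3], [v_1,v_2,v_3]

giving chain groups C_0 ≅ Z^4, C_1 ≅ Z^6, C_2 ≅ Z^4.

∂_1: C_1 → C_0 maps an edge to its endpoints' difference, ∂[p,q] = q − p.
As a 4×6 matrix over Z this has rank 3, with invariant factors (1,1,1).

The boundary map ∂_2: C_2 → C_1 maps a triangle to the signed sum of its edges. For instance
  ∂[v_0,v_1,v_3] = [v_1,v_3] − [v_0,v_3] + [v_0,v_1],
  ∂[v_1,v_2,v_3] = [v_2,v_3] − [v_1,v_3] + [v_1,v_2].
The resulting 6×4 matrix has rank 3, and its Smith normal form has invariant factors (1,1,1).

Computing H_k = (kernel of ∂_k) / (image of ∂_{k+1}):

  H_0: rank C_0 − rank ∂_1 = 4 − 3 = 1, and the invariant factors of ∂_1 are all 1, so H_0 = Z.
  H_1: rank ker ∂_1 − rank ∂_2 = (6 − 3) − 3 = 0, and the invariant factors of ∂_2 are all 1, so H_1 = 0.
  H_2: rank ker ∂_2 − rank ∂_3 = (4 − 3) − 0 = 1, and there is no ∂_3, so H_2 = Z.

As a check, the Euler characteristic is 4 − 6 + 4 = 2, which agrees with 1 − 0 + 1 = 2.
(K is a triangulation of the 2-sphere S^2.)

H_0 = Z,  H_1 = 0,  H_2 = Z.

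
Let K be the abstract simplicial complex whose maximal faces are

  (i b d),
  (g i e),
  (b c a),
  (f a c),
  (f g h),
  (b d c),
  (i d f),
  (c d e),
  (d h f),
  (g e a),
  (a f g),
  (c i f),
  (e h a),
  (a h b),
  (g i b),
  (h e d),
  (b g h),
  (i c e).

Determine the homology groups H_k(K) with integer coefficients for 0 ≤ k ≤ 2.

Order the vertices as a < b < c < d < e < f < g < h < i. Listing each simplex with vertices in this order, K has dimension 2 with simplices:

  0-simplices (9): a, b, c, d, e, f, g, h, i
  1-simplices (27): ab, ac, ae, af, ag, ah, bc, bd, bg, bh, bi, cd, ce, cf, ci, de, df, dh, di, eg, eh, ei, fg, fh, fi, gh, gi
  2-simplices (18): abc, abh, acf, aeg, aeh, afg, bcd, bdi, bgh, bgi, cde, cei, cfi, deh, dfh, dfi, egi, fgh

so the chain groups are C_0 ≅ Z^9, C_1 ≅ Z^27, C_2 ≅ Z^18.

∂_1: C_1 → C_0 maps an edge to its endpoints' difference, ∂[p,q] = q − p.
This gives a 9×27 integer matrix of rank 8; reducing to Smith normal form yields diagonal entries (1,1,1,1,1,1,1,1).

∂_2: C_2 → C_1 sends each 2-simplex [p,q,r] to [q,r] − [p,r] + [p,q]. For instance
  ∂dfh = fh − dh + df,
  ∂cei = ei − ci + ce.
This gives a 27×18 integer matrix of rank 18; reducing to Smith normal form yields diagonal entries (1,1,1,1,1,1,1,1,1,1,1,1,1,1,1,1,1,2).

From H_k ≅ ker(∂_k) / im(∂_{k+1}) we obtain:

  H_0: rank C_0 − rank ∂_1 = 9 − 8 = 1, and the invariant factors of ∂_1 are all 1, so H_0 = Z.
  H_1: rank ker ∂_1 − rank ∂_2 = (27 − 8) − 18 = 1, and ∂_2 has invariant factor 2 > 1, so H_1 = Z ⊕ Z/2Z.
  H_2: rank ker ∂_2 − rank ∂_3 = (18 − 18) − 0 = 0, and there is no ∂_3, so H_2 = 0.

As a check, the Euler characteristic is 9 − 27 + 18 = 0, which agrees with 1 − 1 + 0 = 0.

H_0 ≅ Z,  H_1 ≅ Z ⊕ Z/2Z,  H_2 = 0.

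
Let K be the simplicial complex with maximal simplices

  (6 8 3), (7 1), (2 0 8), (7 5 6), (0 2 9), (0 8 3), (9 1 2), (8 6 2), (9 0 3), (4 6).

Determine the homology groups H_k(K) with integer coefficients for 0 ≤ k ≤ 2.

K has 10 vertices, 18 edges, 8 triangles.
rank ∂_0 = 0, rank ∂_1 = 9 ⇒ b_0 = 10 − 0 − 9 = 1; all invariant factors of ∂_1 are 1 so no torsion. So H_0 ≅ Z.
rank ∂_1 = 9, rank ∂_2 = 8 ⇒ b_1 = 18 − 9 − 8 = 1; all invariant factors of ∂_2 are 1 so no torsion. So H_1 ≅ Z.
rank ∂_2 = 8, rank ∂_3 = 0 ⇒ b_2 = 8 − 8 − 0 = 0. So H_2 ≅ 0.

H_0 = Z,  H_1 = Z,  H_2 = 0.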